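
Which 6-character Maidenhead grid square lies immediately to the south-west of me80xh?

Longitude subsquare x = 23; −1 → 22 = w.
Latitude subsquare h = 7; −1 → 6 = g.

ME80wg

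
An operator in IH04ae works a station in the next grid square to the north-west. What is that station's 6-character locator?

HH94xf

Longitude subsquare a = 0; −1 → -1, wraps to 23 = x, carry into square.
Longitude square 0; −1 → -1, wraps to 9, carry into field.
Longitude field I = 8; −1 → 7 = H.
Latitude subsquare e = 4; +1 → 5 = f.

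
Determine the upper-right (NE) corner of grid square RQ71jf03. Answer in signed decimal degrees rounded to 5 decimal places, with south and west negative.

71.22500, 174.75833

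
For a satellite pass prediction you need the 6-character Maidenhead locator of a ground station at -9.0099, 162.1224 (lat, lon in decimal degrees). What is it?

RI10bx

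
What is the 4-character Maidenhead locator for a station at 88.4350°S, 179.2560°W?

Add 180° to longitude and 90° to latitude: 0.74, 1.56.
Field (20°×10°, letters A–R): lon ⌊0.74/20⌋ = 0 → A; lat ⌊1.56/10⌋ = 0 → A.
Square (2°×1°, digits 0–9): lon ⌊0.74/2⌋ = 0; lat ⌊1.56/1⌋ = 1.

AA01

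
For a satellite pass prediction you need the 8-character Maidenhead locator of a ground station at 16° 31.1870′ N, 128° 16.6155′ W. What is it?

CK56um64

Add 180° to longitude and 90° to latitude: 51.72307, 106.51978.
Field (20°×10°, letters A–R): 51.72307/20 → 2 → C, 106.51978/10 → 10 → K; chars CK.
Square (2°×1°, digits 0–9): 11.72307/2 → 5, 6.51978/1 → 6; chars 56.
Subsquare (5′×2.5′, letters a–x): 1.72307/0.0833333 → 20 → u, 0.51978/0.0416667 → 12 → m; chars um.
Extended square (30″×15″, digits 0–9): 0.05641/0.00833333 → 6, 0.01978/0.00416667 → 4; chars 64.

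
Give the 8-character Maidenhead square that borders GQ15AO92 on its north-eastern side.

GQ15bo03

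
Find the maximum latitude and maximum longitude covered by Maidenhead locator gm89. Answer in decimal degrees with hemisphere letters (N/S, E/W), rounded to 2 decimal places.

Field G=6, M=12: +6·20° lon, +12·10° lat → SW at lon -60°, lat 30°.
Square 8, 9: +8·2° lon, +9·1° lat → SW at lon -44°, lat 39°.
Cell spans 2° lon × 1° lat. NE corner is SW corner plus one full cell.
latitude 40.00° N, longitude 42.00° W.

40.00° N, 42.00° W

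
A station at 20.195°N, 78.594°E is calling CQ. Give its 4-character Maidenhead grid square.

Add 180° to longitude and 90° to latitude: 258.59, 110.19.
Field: 258.59/20 → 12 → M, 110.19/10 → 11 → L; chars ML.
Square: 18.59/2 → 9, 0.19/1 → 0; chars 90.

ML90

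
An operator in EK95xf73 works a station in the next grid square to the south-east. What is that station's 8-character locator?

Longitude extended square 7; +1 → 8.
Latitude extended square 3; −1 → 2.

EK95xf82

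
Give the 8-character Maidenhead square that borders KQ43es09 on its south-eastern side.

KQ43es18

Longitude extended square 0; +1 → 1.
Latitude extended square 9; −1 → 8.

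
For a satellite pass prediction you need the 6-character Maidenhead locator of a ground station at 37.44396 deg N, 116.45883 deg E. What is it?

OM87fk

Offset from 180°W / 90°S: lon 296.4588°, lat 127.4440°.
Field: 296.4588/20 → 14 → O, 127.4440/10 → 12 → M; chars OM.
Square: 16.4588/2 → 8, 7.4440/1 → 7; chars 87.
Subsquare: 0.4588/0.0833333 → 5 → f, 0.4440/0.0416667 → 10 → k; chars fk.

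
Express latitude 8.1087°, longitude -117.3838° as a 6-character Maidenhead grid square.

DJ18hc

Offset from 180°W / 90°S: lon 62.6162°, lat 98.1087°.
Field: 62.6162/20 → 3 → D, 98.1087/10 → 9 → J; chars DJ.
Square: 2.6162/2 → 1, 8.1087/1 → 8; chars 18.
Subsquare: 0.6162/0.0833333 → 7 → h, 0.1087/0.0416667 → 2 → c; chars hc.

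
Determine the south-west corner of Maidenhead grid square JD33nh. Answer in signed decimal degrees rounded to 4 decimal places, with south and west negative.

Field J=9, D=3: +9·20° lon, +3·10° lat → SW at lon 0°, lat -60°.
Square 3, 3: +3·2° lon, +3·1° lat → SW at lon 6°, lat -57°.
Subsquare n=13, h=7: +13·0.0833333° lon, +7·0.0416667° lat → SW at lon 7.08333°, lat -56.7083°.
latitude -56.7083, longitude 7.0833.

-56.7083, 7.0833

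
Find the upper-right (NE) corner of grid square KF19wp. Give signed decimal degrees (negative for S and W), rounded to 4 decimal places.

Field K=10, F=5: +10·20° lon, +5·10° lat → SW at lon 20°, lat -40°.
Square 1, 9: +1·2° lon, +9·1° lat → SW at lon 22°, lat -31°.
Subsquare w=22, p=15: +22·0.0833333° lon, +15·0.0416667° lat → SW at lon 23.8333°, lat -30.375°.
Cell spans 0.0833333° lon × 0.0416667° lat. NE corner is SW corner plus one full cell.
latitude -30.3333, longitude 23.9167.

-30.3333, 23.9167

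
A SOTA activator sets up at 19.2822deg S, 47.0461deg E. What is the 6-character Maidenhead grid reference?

Offset from 180°W / 90°S: lon 227.0461°, lat 70.7178°.
Field: lon ⌊227.0461/20⌋ = 11 → L; lat ⌊70.7178/10⌋ = 7 → H.
Square: lon ⌊7.0461/2⌋ = 3; lat ⌊0.7178/1⌋ = 0.
Subsquare: lon ⌊1.0461/0.0833333⌋ = 12 → m; lat ⌊0.7178/0.0416667⌋ = 17 → r.

LH30mr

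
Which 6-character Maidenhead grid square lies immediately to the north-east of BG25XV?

BG35aw

Longitude subsquare x = 23; +1 → 24, wraps to 0 = a, carry into square.
Longitude square 2; +1 → 3.
Latitude subsquare v = 21; +1 → 22 = w.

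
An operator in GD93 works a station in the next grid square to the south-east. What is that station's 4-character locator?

Longitude square 9; +1 → 10, wraps to 0, carry into field.
Longitude field G = 6; +1 → 7 = H.
Latitude square 3; −1 → 2.

HD02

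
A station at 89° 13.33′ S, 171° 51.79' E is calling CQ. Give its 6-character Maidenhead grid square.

RA50ws

Shift to the Maidenhead origin (180°W, 90°S): lon 351.8632, lat 0.7778.
Field: lon ⌊351.8632/20⌋ = 17 → R; lat ⌊0.7778/10⌋ = 0 → A.
Square: lon ⌊11.8632/2⌋ = 5; lat ⌊0.7778/1⌋ = 0.
Subsquare: lon ⌊1.8632/0.0833333⌋ = 22 → w; lat ⌊0.7778/0.0416667⌋ = 18 → s.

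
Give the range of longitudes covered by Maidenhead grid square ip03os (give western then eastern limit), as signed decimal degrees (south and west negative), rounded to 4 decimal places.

Field I=8, P=15: +8·20° lon, +15·10° lat → SW at lon -20°, lat 60°.
Square 0, 3: +0·2° lon, +3·1° lat → SW at lon -20°, lat 63°.
Subsquare o=14, s=18: +14·0.0833333° lon, +18·0.0416667° lat → SW at lon -18.8333°, lat 63.75°.
Cell spans 0.0833333° lon × 0.0416667° lat.
west -18.8333, east -18.7500.

-18.8333, -18.7500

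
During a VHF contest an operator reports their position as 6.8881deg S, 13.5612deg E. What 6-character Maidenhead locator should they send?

Offset from 180°W / 90°S: lon 193.5612°, lat 83.1119°.
Field: 193.5612/20 → 9 → J, 83.1119/10 → 8 → I; chars JI.
Square: 13.5612/2 → 6, 3.1119/1 → 3; chars 63.
Subsquare: 1.5612/0.0833333 → 18 → s, 0.1119/0.0416667 → 2 → c; chars sc.

JI63sc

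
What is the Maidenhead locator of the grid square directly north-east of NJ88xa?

NJ98ab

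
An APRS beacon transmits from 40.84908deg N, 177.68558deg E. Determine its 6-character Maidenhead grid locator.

Shift to the Maidenhead origin (180°W, 90°S): lon 357.6856, lat 130.8491.
Field (20°×10°, letters A–R): 357.6856/20 → 17 → R, 130.8491/10 → 13 → N; chars RN.
Square (2°×1°, digits 0–9): 17.6856/2 → 8, 0.8491/1 → 0; chars 80.
Subsquare (5′×2.5′, letters a–x): 1.6856/0.0833333 → 20 → u, 0.8491/0.0416667 → 20 → u; chars uu.

RN80uu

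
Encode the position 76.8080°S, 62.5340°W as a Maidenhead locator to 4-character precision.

FB83

Offset from 180°W / 90°S: lon 117.47°, lat 13.19°.
Field: lon ⌊117.47/20⌋ = 5 → F; lat ⌊13.19/10⌋ = 1 → B.
Square: lon ⌊17.47/2⌋ = 8; lat ⌊3.19/1⌋ = 3.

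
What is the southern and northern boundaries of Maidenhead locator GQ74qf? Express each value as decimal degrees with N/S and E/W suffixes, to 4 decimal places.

74.2083° N, 74.2500° N

Field G=6, Q=16: +6·20° lon, +16·10° lat → SW at lon -60°, lat 70°.
Square 7, 4: +7·2° lon, +4·1° lat → SW at lon -46°, lat 74°.
Subsquare q=16, f=5: +16·0.0833333° lon, +5·0.0416667° lat → SW at lon -44.6667°, lat 74.2083°.
Cell spans 0.0833333° lon × 0.0416667° lat.
south 74.2083° N, north 74.2500° N.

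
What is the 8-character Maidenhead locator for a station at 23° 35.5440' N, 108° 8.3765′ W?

DL53wo32

Shift to the Maidenhead origin (180°W, 90°S): lon 71.86039, lat 113.59240.
Field: 71.86039/20 → 3 → D, 113.59240/10 → 11 → L; chars DL.
Square: 11.86039/2 → 5, 3.59240/1 → 3; chars 53.
Subsquare: 1.86039/0.0833333 → 22 → w, 0.59240/0.0416667 → 14 → o; chars wo.
Extended square: 0.02706/0.00833333 → 3, 0.00907/0.00416667 → 2; chars 32.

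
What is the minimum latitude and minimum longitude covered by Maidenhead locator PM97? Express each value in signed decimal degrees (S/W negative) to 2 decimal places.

37.00, 138.00

Field P=15, M=12: +15·20° lon, +12·10° lat → SW at lon 120°, lat 30°.
Square 9, 7: +9·2° lon, +7·1° lat → SW at lon 138°, lat 37°.
latitude 37.00, longitude 138.00.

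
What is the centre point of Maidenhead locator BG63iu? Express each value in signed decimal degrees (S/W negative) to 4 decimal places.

-26.1458, -147.2917

Field B=1, G=6: +1·20° lon, +6·10° lat → SW at lon -160°, lat -30°.
Square 6, 3: +6·2° lon, +3·1° lat → SW at lon -148°, lat -27°.
Subsquare i=8, u=20: +8·0.0833333° lon, +20·0.0416667° lat → SW at lon -147.333°, lat -26.1667°.
Cell spans 0.0833333° lon × 0.0416667° lat. Centre is SW corner plus half of each.
latitude -26.1458, longitude -147.2917.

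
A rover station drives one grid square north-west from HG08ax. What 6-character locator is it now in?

Longitude subsquare a = 0; −1 → -1, wraps to 23 = x, carry into square.
Longitude square 0; −1 → -1, wraps to 9, carry into field.
Longitude field H = 7; −1 → 6 = G.
Latitude subsquare x = 23; +1 → 24, wraps to 0 = a, carry into square.
Latitude square 8; +1 → 9.

GG99xa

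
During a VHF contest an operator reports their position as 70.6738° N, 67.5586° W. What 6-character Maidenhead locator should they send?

FQ60fq

Offset from 180°W / 90°S: lon 112.4414°, lat 160.6738°.
Field: 112.4414/20 → 5 → F, 160.6738/10 → 16 → Q; chars FQ.
Square: 12.4414/2 → 6, 0.6738/1 → 0; chars 60.
Subsquare: 0.4414/0.0833333 → 5 → f, 0.6738/0.0416667 → 16 → q; chars fq.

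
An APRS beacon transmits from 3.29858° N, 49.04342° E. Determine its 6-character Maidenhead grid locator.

LJ43mh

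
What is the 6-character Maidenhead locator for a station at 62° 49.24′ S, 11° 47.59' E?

JC57ve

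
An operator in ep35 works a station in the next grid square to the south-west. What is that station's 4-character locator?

EP24

Longitude square 3; −1 → 2.
Latitude square 5; −1 → 4.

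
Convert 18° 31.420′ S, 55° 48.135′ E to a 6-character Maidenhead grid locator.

LH71vl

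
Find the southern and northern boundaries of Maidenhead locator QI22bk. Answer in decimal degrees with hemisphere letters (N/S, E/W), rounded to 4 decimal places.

7.5833° S, 7.5417° S

Field Q=16, I=8: +16·20° lon, +8·10° lat → SW at lon 140°, lat -10°.
Square 2, 2: +2·2° lon, +2·1° lat → SW at lon 144°, lat -8°.
Subsquare b=1, k=10: +1·0.0833333° lon, +10·0.0416667° lat → SW at lon 144.083°, lat -7.58333°.
Cell spans 0.0833333° lon × 0.0416667° lat.
south 7.5833° S, north 7.5417° S.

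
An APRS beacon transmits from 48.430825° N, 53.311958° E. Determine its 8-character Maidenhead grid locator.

Offset from 180°W / 90°S: lon 233.31196°, lat 138.43082°.
Field (20°×10°, letters A–R): 233.31196/20 → 11 → L, 138.43082/10 → 13 → N; chars LN.
Square (2°×1°, digits 0–9): 13.31196/2 → 6, 8.43082/1 → 8; chars 68.
Subsquare (5′×2.5′, letters a–x): 1.31196/0.0833333 → 15 → p, 0.43082/0.0416667 → 10 → k; chars pk.
Extended square (30″×15″, digits 0–9): 0.06196/0.00833333 → 7, 0.01416/0.00416667 → 3; chars 73.

LN68pk73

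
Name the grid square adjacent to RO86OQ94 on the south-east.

RO86pq03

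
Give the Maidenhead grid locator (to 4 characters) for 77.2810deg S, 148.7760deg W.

BB52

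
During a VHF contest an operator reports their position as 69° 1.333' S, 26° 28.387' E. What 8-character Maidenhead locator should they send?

Add 180° to longitude and 90° to latitude: 206.47312, 20.97778.
Field: lon ⌊206.47312/20⌋ = 10 → K; lat ⌊20.97778/10⌋ = 2 → C.
Square: lon ⌊6.47312/2⌋ = 3; lat ⌊0.97778/1⌋ = 0.
Subsquare: lon ⌊0.47312/0.0833333⌋ = 5 → f; lat ⌊0.97778/0.0416667⌋ = 23 → x.
Extended square: lon ⌊0.05645/0.00833333⌋ = 6; lat ⌊0.01945/0.00416667⌋ = 4.

KC30fx64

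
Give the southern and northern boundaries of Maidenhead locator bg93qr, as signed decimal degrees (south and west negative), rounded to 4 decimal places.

Field B=1, G=6: +1·20° lon, +6·10° lat → SW at lon -160°, lat -30°.
Square 9, 3: +9·2° lon, +3·1° lat → SW at lon -142°, lat -27°.
Subsquare q=16, r=17: +16·0.0833333° lon, +17·0.0416667° lat → SW at lon -140.667°, lat -26.2917°.
Cell spans 0.0833333° lon × 0.0416667° lat.
south -26.2917, north -26.2500.

-26.2917, -26.2500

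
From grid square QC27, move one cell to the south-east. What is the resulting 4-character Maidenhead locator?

QC36

Longitude square 2; +1 → 3.
Latitude square 7; −1 → 6.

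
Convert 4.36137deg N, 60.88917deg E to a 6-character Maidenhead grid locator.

MJ04ki

Add 180° to longitude and 90° to latitude: 240.8892, 94.3614.
Field (20°×10°, letters A–R): 240.8892/20 → 12 → M, 94.3614/10 → 9 → J; chars MJ.
Square (2°×1°, digits 0–9): 0.8892/2 → 0, 4.3614/1 → 4; chars 04.
Subsquare (5′×2.5′, letters a–x): 0.8892/0.0833333 → 10 → k, 0.3614/0.0416667 → 8 → i; chars ki.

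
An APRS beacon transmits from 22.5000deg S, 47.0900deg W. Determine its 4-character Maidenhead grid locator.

Shift to the Maidenhead origin (180°W, 90°S): lon 132.91, lat 67.50.
Field (20°×10°, letters A–R): 132.91/20 → 6 → G, 67.50/10 → 6 → G; chars GG.
Square (2°×1°, digits 0–9): 12.91/2 → 6, 7.50/1 → 7; chars 67.

GG67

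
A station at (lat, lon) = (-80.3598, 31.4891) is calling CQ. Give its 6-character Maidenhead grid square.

KA59rp

Offset from 180°W / 90°S: lon 211.4891°, lat 9.6402°.
Field (20°×10°, letters A–R): lon ⌊211.4891/20⌋ = 10 → K; lat ⌊9.6402/10⌋ = 0 → A.
Square (2°×1°, digits 0–9): lon ⌊11.4891/2⌋ = 5; lat ⌊9.6402/1⌋ = 9.
Subsquare (5′×2.5′, letters a–x): lon ⌊1.4891/0.0833333⌋ = 17 → r; lat ⌊0.6402/0.0416667⌋ = 15 → p.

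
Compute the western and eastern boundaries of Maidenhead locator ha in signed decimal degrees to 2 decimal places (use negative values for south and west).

-40.00, -20.00

Field H=7, A=0: +7·20° lon, +0·10° lat → SW at lon -40°, lat -90°.
Cell spans 20° lon × 10° lat.
west -40.00, east -20.00.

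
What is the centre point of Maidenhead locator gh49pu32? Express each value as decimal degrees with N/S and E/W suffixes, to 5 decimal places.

Field G=6, H=7: +6·20° lon, +7·10° lat → SW at lon -60°, lat -20°.
Square 4, 9: +4·2° lon, +9·1° lat → SW at lon -52°, lat -11°.
Subsquare p=15, u=20: +15·0.0833333° lon, +20·0.0416667° lat → SW at lon -50.75°, lat -10.1667°.
Extended square 3, 2: +3·0.00833333° lon, +2·0.00416667° lat → SW at lon -50.725°, lat -10.1583°.
Cell spans 0.00833333° lon × 0.00416667° lat. Centre is SW corner plus half of each.
latitude 10.15625° S, longitude 50.72083° W.

10.15625° S, 50.72083° W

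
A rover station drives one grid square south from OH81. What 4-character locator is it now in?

OH80

Latitude square 1; −1 → 0.
The longitude characters are unchanged.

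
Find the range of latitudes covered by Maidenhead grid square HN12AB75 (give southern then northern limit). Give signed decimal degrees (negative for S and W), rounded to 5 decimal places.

42.06250, 42.06667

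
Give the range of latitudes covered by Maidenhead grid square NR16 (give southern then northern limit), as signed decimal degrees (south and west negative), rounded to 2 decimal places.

86.00, 87.00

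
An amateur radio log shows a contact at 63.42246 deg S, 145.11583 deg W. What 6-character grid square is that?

BC76kn

Offset from 180°W / 90°S: lon 34.8842°, lat 26.5775°.
Field: lon ⌊34.8842/20⌋ = 1 → B; lat ⌊26.5775/10⌋ = 2 → C.
Square: lon ⌊14.8842/2⌋ = 7; lat ⌊6.5775/1⌋ = 6.
Subsquare: lon ⌊0.8842/0.0833333⌋ = 10 → k; lat ⌊0.5775/0.0416667⌋ = 13 → n.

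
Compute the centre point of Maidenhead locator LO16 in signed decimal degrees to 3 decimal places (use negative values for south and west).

Field L=11, O=14: +11·20° lon, +14·10° lat → SW at lon 40°, lat 50°.
Square 1, 6: +1·2° lon, +6·1° lat → SW at lon 42°, lat 56°.
Cell spans 2° lon × 1° lat. Centre is SW corner plus half of each.
latitude 56.500, longitude 43.000.

56.500, 43.000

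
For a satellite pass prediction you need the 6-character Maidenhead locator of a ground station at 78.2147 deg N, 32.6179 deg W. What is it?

HQ38qf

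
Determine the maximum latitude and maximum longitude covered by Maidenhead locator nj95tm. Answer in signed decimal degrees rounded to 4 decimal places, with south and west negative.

Field N=13, J=9: +13·20° lon, +9·10° lat → SW at lon 80°, lat 0°.
Square 9, 5: +9·2° lon, +5·1° lat → SW at lon 98°, lat 5°.
Subsquare t=19, m=12: +19·0.0833333° lon, +12·0.0416667° lat → SW at lon 99.5833°, lat 5.5°.
Cell spans 0.0833333° lon × 0.0416667° lat. NE corner is SW corner plus one full cell.
latitude 5.5417, longitude 99.6667.

5.5417, 99.6667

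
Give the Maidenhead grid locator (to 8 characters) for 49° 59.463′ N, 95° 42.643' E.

Offset from 180°W / 90°S: lon 275.71072°, lat 139.99105°.
Field: 275.71072/20 → 13 → N, 139.99105/10 → 13 → N; chars NN.
Square: 15.71072/2 → 7, 9.99105/1 → 9; chars 79.
Subsquare: 1.71072/0.0833333 → 20 → u, 0.99105/0.0416667 → 23 → x; chars ux.
Extended square: 0.04405/0.00833333 → 5, 0.03272/0.00416667 → 7; chars 57.

NN79ux57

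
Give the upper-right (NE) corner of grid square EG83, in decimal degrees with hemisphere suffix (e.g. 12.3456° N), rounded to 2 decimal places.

Field E=4, G=6: +4·20° lon, +6·10° lat → SW at lon -100°, lat -30°.
Square 8, 3: +8·2° lon, +3·1° lat → SW at lon -84°, lat -27°.
Cell spans 2° lon × 1° lat. NE corner is SW corner plus one full cell.
latitude 26.00° S, longitude 82.00° W.

26.00° S, 82.00° W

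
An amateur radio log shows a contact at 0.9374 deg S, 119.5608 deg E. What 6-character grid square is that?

Shift to the Maidenhead origin (180°W, 90°S): lon 299.5608, lat 89.0626.
Field (20°×10°, letters A–R): 299.5608/20 → 14 → O, 89.0626/10 → 8 → I; chars OI.
Square (2°×1°, digits 0–9): 19.5608/2 → 9, 9.0626/1 → 9; chars 99.
Subsquare (5′×2.5′, letters a–x): 1.5608/0.0833333 → 18 → s, 0.0626/0.0416667 → 1 → b; chars sb.

OI99sb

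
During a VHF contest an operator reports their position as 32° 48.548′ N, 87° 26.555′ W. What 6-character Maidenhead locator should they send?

Offset from 180°W / 90°S: lon 92.5574°, lat 122.8091°.
Field (20°×10°, letters A–R): lon ⌊92.5574/20⌋ = 4 → E; lat ⌊122.8091/10⌋ = 12 → M.
Square (2°×1°, digits 0–9): lon ⌊12.5574/2⌋ = 6; lat ⌊2.8091/1⌋ = 2.
Subsquare (5′×2.5′, letters a–x): lon ⌊0.5574/0.0833333⌋ = 6 → g; lat ⌊0.8091/0.0416667⌋ = 19 → t.

EM62gt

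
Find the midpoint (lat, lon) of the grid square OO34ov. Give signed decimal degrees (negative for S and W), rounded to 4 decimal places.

54.8958, 107.2083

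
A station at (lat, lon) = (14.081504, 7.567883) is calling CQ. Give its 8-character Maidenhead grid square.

Add 180° to longitude and 90° to latitude: 187.56788, 104.08150.
Field (20°×10°, letters A–R): 187.56788/20 → 9 → J, 104.08150/10 → 10 → K; chars JK.
Square (2°×1°, digits 0–9): 7.56788/2 → 3, 4.08150/1 → 4; chars 34.
Subsquare (5′×2.5′, letters a–x): 1.56788/0.0833333 → 18 → s, 0.08150/0.0416667 → 1 → b; chars sb.
Extended square (30″×15″, digits 0–9): 0.06788/0.00833333 → 8, 0.03984/0.00416667 → 9; chars 89.

JK34sb89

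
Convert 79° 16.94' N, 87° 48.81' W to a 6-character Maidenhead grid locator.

Add 180° to longitude and 90° to latitude: 92.1865, 169.2823.
Field: 92.1865/20 → 4 → E, 169.2823/10 → 16 → Q; chars EQ.
Square: 12.1865/2 → 6, 9.2823/1 → 9; chars 69.
Subsquare: 0.1865/0.0833333 → 2 → c, 0.2823/0.0416667 → 6 → g; chars cg.

EQ69cg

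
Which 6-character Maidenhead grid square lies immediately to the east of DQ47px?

DQ47qx

Longitude subsquare p = 15; +1 → 16 = q.
The latitude characters are unchanged.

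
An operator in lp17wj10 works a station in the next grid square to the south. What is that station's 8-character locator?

LP17wi19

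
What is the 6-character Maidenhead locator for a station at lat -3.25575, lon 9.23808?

JI46or

Add 180° to longitude and 90° to latitude: 189.2381, 86.7442.
Field (20°×10°, letters A–R): 189.2381/20 → 9 → J, 86.7442/10 → 8 → I; chars JI.
Square (2°×1°, digits 0–9): 9.2381/2 → 4, 6.7442/1 → 6; chars 46.
Subsquare (5′×2.5′, letters a–x): 1.2381/0.0833333 → 14 → o, 0.7442/0.0416667 → 17 → r; chars or.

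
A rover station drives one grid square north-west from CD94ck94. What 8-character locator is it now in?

Longitude extended square 9; −1 → 8.
Latitude extended square 4; +1 → 5.

CD94ck85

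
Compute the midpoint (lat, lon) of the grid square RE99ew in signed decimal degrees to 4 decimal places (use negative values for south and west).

Field R=17, E=4: +17·20° lon, +4·10° lat → SW at lon 160°, lat -50°.
Square 9, 9: +9·2° lon, +9·1° lat → SW at lon 178°, lat -41°.
Subsquare e=4, w=22: +4·0.0833333° lon, +22·0.0416667° lat → SW at lon 178.333°, lat -40.0833°.
Cell spans 0.0833333° lon × 0.0416667° lat. Centre is SW corner plus half of each.
latitude -40.0625, longitude 178.3750.

-40.0625, 178.3750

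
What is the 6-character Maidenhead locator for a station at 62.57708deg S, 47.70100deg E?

Add 180° to longitude and 90° to latitude: 227.7010, 27.4229.
Field: lon ⌊227.7010/20⌋ = 11 → L; lat ⌊27.4229/10⌋ = 2 → C.
Square: lon ⌊7.7010/2⌋ = 3; lat ⌊7.4229/1⌋ = 7.
Subsquare: lon ⌊1.7010/0.0833333⌋ = 20 → u; lat ⌊0.4229/0.0416667⌋ = 10 → k.

LC37uk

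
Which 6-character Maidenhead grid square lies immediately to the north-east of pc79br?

Longitude subsquare b = 1; +1 → 2 = c.
Latitude subsquare r = 17; +1 → 18 = s.

PC79cs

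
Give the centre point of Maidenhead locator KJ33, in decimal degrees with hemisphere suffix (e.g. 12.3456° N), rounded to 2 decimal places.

Field K=10, J=9: +10·20° lon, +9·10° lat → SW at lon 20°, lat 0°.
Square 3, 3: +3·2° lon, +3·1° lat → SW at lon 26°, lat 3°.
Cell spans 2° lon × 1° lat. Centre is SW corner plus half of each.
latitude 3.50° N, longitude 27.00° E.

3.50° N, 27.00° E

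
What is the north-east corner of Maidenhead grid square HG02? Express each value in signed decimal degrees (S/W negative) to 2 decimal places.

Field H=7, G=6: +7·20° lon, +6·10° lat → SW at lon -40°, lat -30°.
Square 0, 2: +0·2° lon, +2·1° lat → SW at lon -40°, lat -28°.
Cell spans 2° lon × 1° lat. NE corner is SW corner plus one full cell.
latitude -27.00, longitude -38.00.

-27.00, -38.00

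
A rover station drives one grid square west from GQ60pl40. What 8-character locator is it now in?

GQ60pl30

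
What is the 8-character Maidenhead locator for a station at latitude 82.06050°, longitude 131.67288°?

Add 180° to longitude and 90° to latitude: 311.67288, 172.06050.
Field (20°×10°, letters A–R): 311.67288/20 → 15 → P, 172.06050/10 → 17 → R; chars PR.
Square (2°×1°, digits 0–9): 11.67288/2 → 5, 2.06050/1 → 2; chars 52.
Subsquare (5′×2.5′, letters a–x): 1.67288/0.0833333 → 20 → u, 0.06050/0.0416667 → 1 → b; chars ub.
Extended square (30″×15″, digits 0–9): 0.00621/0.00833333 → 0, 0.01883/0.00416667 → 4; chars 04.

PR52ub04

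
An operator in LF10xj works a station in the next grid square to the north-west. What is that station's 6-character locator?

Longitude subsquare x = 23; −1 → 22 = w.
Latitude subsquare j = 9; +1 → 10 = k.

LF10wk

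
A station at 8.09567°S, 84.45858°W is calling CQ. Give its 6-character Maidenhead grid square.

EI71sv

Shift to the Maidenhead origin (180°W, 90°S): lon 95.5414, lat 81.9043.
Field: 95.5414/20 → 4 → E, 81.9043/10 → 8 → I; chars EI.
Square: 15.5414/2 → 7, 1.9043/1 → 1; chars 71.
Subsquare: 1.5414/0.0833333 → 18 → s, 0.9043/0.0416667 → 21 → v; chars sv.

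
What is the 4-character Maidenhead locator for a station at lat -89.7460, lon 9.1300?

JA40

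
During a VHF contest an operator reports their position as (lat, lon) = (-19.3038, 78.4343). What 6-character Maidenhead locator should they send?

MH90fq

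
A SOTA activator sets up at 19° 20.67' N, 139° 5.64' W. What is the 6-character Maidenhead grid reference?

CK09ki

Offset from 180°W / 90°S: lon 40.9060°, lat 109.3445°.
Field: lon ⌊40.9060/20⌋ = 2 → C; lat ⌊109.3445/10⌋ = 10 → K.
Square: lon ⌊0.9060/2⌋ = 0; lat ⌊9.3445/1⌋ = 9.
Subsquare: lon ⌊0.9060/0.0833333⌋ = 10 → k; lat ⌊0.3445/0.0416667⌋ = 8 → i.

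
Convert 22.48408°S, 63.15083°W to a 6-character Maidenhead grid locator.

Offset from 180°W / 90°S: lon 116.8492°, lat 67.5159°.
Field: lon ⌊116.8492/20⌋ = 5 → F; lat ⌊67.5159/10⌋ = 6 → G.
Square: lon ⌊16.8492/2⌋ = 8; lat ⌊7.5159/1⌋ = 7.
Subsquare: lon ⌊0.8492/0.0833333⌋ = 10 → k; lat ⌊0.5159/0.0416667⌋ = 12 → m.

FG87km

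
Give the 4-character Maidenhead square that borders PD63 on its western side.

Longitude square 6; −1 → 5.
The latitude characters are unchanged.

PD53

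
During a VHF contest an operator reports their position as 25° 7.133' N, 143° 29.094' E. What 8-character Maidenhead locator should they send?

Offset from 180°W / 90°S: lon 323.48490°, lat 115.11888°.
Field (20°×10°, letters A–R): 323.48490/20 → 16 → Q, 115.11888/10 → 11 → L; chars QL.
Square (2°×1°, digits 0–9): 3.48490/2 → 1, 5.11888/1 → 5; chars 15.
Subsquare (5′×2.5′, letters a–x): 1.48490/0.0833333 → 17 → r, 0.11888/0.0416667 → 2 → c; chars rc.
Extended square (30″×15″, digits 0–9): 0.06823/0.00833333 → 8, 0.03555/0.00416667 → 8; chars 88.

QL15rc88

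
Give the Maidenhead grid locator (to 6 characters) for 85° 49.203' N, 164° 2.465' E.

Offset from 180°W / 90°S: lon 344.0411°, lat 175.8200°.
Field (20°×10°, letters A–R): 344.0411/20 → 17 → R, 175.8200/10 → 17 → R; chars RR.
Square (2°×1°, digits 0–9): 4.0411/2 → 2, 5.8200/1 → 5; chars 25.
Subsquare (5′×2.5′, letters a–x): 0.0411/0.0833333 → 0 → a, 0.8200/0.0416667 → 19 → t; chars at.

RR25at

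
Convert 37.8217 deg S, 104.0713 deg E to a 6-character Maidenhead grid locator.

OF22ae

Add 180° to longitude and 90° to latitude: 284.0713, 52.1783.
Field: 284.0713/20 → 14 → O, 52.1783/10 → 5 → F; chars OF.
Square: 4.0713/2 → 2, 2.1783/1 → 2; chars 22.
Subsquare: 0.0713/0.0833333 → 0 → a, 0.1783/0.0416667 → 4 → e; chars ae.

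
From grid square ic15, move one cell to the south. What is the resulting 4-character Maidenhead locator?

Latitude square 5; −1 → 4.
The longitude characters are unchanged.

IC14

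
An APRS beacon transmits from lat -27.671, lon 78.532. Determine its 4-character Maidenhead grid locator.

MG92

Add 180° to longitude and 90° to latitude: 258.53, 62.33.
Field: lon ⌊258.53/20⌋ = 12 → M; lat ⌊62.33/10⌋ = 6 → G.
Square: lon ⌊18.53/2⌋ = 9; lat ⌊2.33/1⌋ = 2.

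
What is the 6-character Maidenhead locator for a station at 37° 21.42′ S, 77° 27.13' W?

FF12gp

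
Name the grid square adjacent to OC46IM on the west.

OC46hm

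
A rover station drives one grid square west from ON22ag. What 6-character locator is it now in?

ON12xg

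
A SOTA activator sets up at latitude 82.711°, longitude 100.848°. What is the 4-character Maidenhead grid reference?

OR02

Shift to the Maidenhead origin (180°W, 90°S): lon 280.85, lat 172.71.
Field: 280.85/20 → 14 → O, 172.71/10 → 17 → R; chars OR.
Square: 0.85/2 → 0, 2.71/1 → 2; chars 02.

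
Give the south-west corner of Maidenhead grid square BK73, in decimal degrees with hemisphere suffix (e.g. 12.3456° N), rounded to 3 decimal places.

Field B=1, K=10: +1·20° lon, +10·10° lat → SW at lon -160°, lat 10°.
Square 7, 3: +7·2° lon, +3·1° lat → SW at lon -146°, lat 13°.
latitude 13.000° N, longitude 146.000° W.

13.000° N, 146.000° W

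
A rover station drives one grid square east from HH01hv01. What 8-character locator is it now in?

HH01hv11

Longitude extended square 0; +1 → 1.
The latitude characters are unchanged.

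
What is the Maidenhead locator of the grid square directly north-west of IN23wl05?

IN23vl96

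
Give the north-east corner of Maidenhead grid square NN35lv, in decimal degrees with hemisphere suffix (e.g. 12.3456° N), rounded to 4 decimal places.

45.9167° N, 87.0000° E

Field N=13, N=13: +13·20° lon, +13·10° lat → SW at lon 80°, lat 40°.
Square 3, 5: +3·2° lon, +5·1° lat → SW at lon 86°, lat 45°.
Subsquare l=11, v=21: +11·0.0833333° lon, +21·0.0416667° lat → SW at lon 86.9167°, lat 45.875°.
Cell spans 0.0833333° lon × 0.0416667° lat. NE corner is SW corner plus one full cell.
latitude 45.9167° N, longitude 87.0000° E.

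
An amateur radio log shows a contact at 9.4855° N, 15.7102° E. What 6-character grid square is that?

JJ79ul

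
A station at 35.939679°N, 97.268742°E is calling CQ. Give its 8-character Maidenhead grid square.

Shift to the Maidenhead origin (180°W, 90°S): lon 277.26874, lat 125.93968.
Field: lon ⌊277.26874/20⌋ = 13 → N; lat ⌊125.93968/10⌋ = 12 → M.
Square: lon ⌊17.26874/2⌋ = 8; lat ⌊5.93968/1⌋ = 5.
Subsquare: lon ⌊1.26874/0.0833333⌋ = 15 → p; lat ⌊0.93968/0.0416667⌋ = 22 → w.
Extended square: lon ⌊0.01874/0.00833333⌋ = 2; lat ⌊0.02301/0.00416667⌋ = 5.

NM85pw25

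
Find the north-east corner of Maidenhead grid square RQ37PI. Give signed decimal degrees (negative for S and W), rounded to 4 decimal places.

77.3750, 167.3333

Field R=17, Q=16: +17·20° lon, +16·10° lat → SW at lon 160°, lat 70°.
Square 3, 7: +3·2° lon, +7·1° lat → SW at lon 166°, lat 77°.
Subsquare p=15, i=8: +15·0.0833333° lon, +8·0.0416667° lat → SW at lon 167.25°, lat 77.3333°.
Cell spans 0.0833333° lon × 0.0416667° lat. NE corner is SW corner plus one full cell.
latitude 77.3750, longitude 167.3333.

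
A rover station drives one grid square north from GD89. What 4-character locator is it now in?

GE80

Latitude square 9; +1 → 10, wraps to 0, carry into field.
Latitude field D = 3; +1 → 4 = E.
The longitude characters are unchanged.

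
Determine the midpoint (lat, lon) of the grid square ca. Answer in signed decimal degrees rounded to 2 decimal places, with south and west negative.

Field C=2, A=0: +2·20° lon, +0·10° lat → SW at lon -140°, lat -90°.
Cell spans 20° lon × 10° lat. Centre is SW corner plus half of each.
latitude -85.00, longitude -130.00.

-85.00, -130.00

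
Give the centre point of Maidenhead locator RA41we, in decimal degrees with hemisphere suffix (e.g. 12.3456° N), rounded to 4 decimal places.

88.8125° S, 169.8750° E

Field R=17, A=0: +17·20° lon, +0·10° lat → SW at lon 160°, lat -90°.
Square 4, 1: +4·2° lon, +1·1° lat → SW at lon 168°, lat -89°.
Subsquare w=22, e=4: +22·0.0833333° lon, +4·0.0416667° lat → SW at lon 169.833°, lat -88.8333°.
Cell spans 0.0833333° lon × 0.0416667° lat. Centre is SW corner plus half of each.
latitude 88.8125° S, longitude 169.8750° E.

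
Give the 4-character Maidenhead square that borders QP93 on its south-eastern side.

RP02

Longitude square 9; +1 → 10, wraps to 0, carry into field.
Longitude field Q = 16; +1 → 17 = R.
Latitude square 3; −1 → 2.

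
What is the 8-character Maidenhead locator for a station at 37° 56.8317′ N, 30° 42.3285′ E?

Shift to the Maidenhead origin (180°W, 90°S): lon 210.70548, lat 127.94719.
Field (20°×10°, letters A–R): lon ⌊210.70548/20⌋ = 10 → K; lat ⌊127.94719/10⌋ = 12 → M.
Square (2°×1°, digits 0–9): lon ⌊10.70548/2⌋ = 5; lat ⌊7.94719/1⌋ = 7.
Subsquare (5′×2.5′, letters a–x): lon ⌊0.70548/0.0833333⌋ = 8 → i; lat ⌊0.94719/0.0416667⌋ = 22 → w.
Extended square (30″×15″, digits 0–9): lon ⌊0.03881/0.00833333⌋ = 4; lat ⌊0.03053/0.00416667⌋ = 7.

KM57iw47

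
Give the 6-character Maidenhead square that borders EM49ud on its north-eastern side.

EM49ve

Longitude subsquare u = 20; +1 → 21 = v.
Latitude subsquare d = 3; +1 → 4 = e.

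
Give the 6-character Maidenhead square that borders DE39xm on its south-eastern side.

DE49al

Longitude subsquare x = 23; +1 → 24, wraps to 0 = a, carry into square.
Longitude square 3; +1 → 4.
Latitude subsquare m = 12; −1 → 11 = l.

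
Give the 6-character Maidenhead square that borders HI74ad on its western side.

HI64xd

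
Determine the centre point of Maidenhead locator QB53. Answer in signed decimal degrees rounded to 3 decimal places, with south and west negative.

-76.500, 151.000

Field Q=16, B=1: +16·20° lon, +1·10° lat → SW at lon 140°, lat -80°.
Square 5, 3: +5·2° lon, +3·1° lat → SW at lon 150°, lat -77°.
Cell spans 2° lon × 1° lat. Centre is SW corner plus half of each.
latitude -76.500, longitude 151.000.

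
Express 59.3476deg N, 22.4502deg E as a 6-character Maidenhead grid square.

Shift to the Maidenhead origin (180°W, 90°S): lon 202.4502, lat 149.3476.
Field: lon ⌊202.4502/20⌋ = 10 → K; lat ⌊149.3476/10⌋ = 14 → O.
Square: lon ⌊2.4502/2⌋ = 1; lat ⌊9.3476/1⌋ = 9.
Subsquare: lon ⌊0.4502/0.0833333⌋ = 5 → f; lat ⌊0.3476/0.0416667⌋ = 8 → i.

KO19fi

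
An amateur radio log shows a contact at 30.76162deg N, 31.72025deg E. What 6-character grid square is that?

KM50us

Add 180° to longitude and 90° to latitude: 211.7202, 120.7616.
Field (20°×10°, letters A–R): lon ⌊211.7202/20⌋ = 10 → K; lat ⌊120.7616/10⌋ = 12 → M.
Square (2°×1°, digits 0–9): lon ⌊11.7202/2⌋ = 5; lat ⌊0.7616/1⌋ = 0.
Subsquare (5′×2.5′, letters a–x): lon ⌊1.7202/0.0833333⌋ = 20 → u; lat ⌊0.7616/0.0416667⌋ = 18 → s.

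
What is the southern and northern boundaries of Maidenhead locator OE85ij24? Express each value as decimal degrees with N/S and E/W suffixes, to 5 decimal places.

44.60833° S, 44.60417° S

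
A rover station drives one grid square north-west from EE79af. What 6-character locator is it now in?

EE69xg

Longitude subsquare a = 0; −1 → -1, wraps to 23 = x, carry into square.
Longitude square 7; −1 → 6.
Latitude subsquare f = 5; +1 → 6 = g.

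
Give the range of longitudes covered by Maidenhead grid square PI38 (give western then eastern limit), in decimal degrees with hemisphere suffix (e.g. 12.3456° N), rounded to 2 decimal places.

Field P=15, I=8: +15·20° lon, +8·10° lat → SW at lon 120°, lat -10°.
Square 3, 8: +3·2° lon, +8·1° lat → SW at lon 126°, lat -2°.
Cell spans 2° lon × 1° lat.
west 126.00° E, east 128.00° E.

126.00° E, 128.00° E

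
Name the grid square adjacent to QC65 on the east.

Longitude square 6; +1 → 7.
The latitude characters are unchanged.

QC75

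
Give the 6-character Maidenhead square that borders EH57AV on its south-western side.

EH47xu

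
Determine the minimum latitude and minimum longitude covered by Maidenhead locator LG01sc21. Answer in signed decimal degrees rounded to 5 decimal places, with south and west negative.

Field L=11, G=6: +11·20° lon, +6·10° lat → SW at lon 40°, lat -30°.
Square 0, 1: +0·2° lon, +1·1° lat → SW at lon 40°, lat -29°.
Subsquare s=18, c=2: +18·0.0833333° lon, +2·0.0416667° lat → SW at lon 41.5°, lat -28.9167°.
Extended square 2, 1: +2·0.00833333° lon, +1·0.00416667° lat → SW at lon 41.5167°, lat -28.9125°.
latitude -28.91250, longitude 41.51667.

-28.91250, 41.51667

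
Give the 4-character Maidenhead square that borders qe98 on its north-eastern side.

RE09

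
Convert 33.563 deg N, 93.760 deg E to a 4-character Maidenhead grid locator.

NM63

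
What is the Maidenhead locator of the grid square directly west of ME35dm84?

ME35dm74

Longitude extended square 8; −1 → 7.
The latitude characters are unchanged.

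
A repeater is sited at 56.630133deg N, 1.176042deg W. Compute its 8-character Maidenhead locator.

IO96jp81

Offset from 180°W / 90°S: lon 178.82396°, lat 146.63013°.
Field (20°×10°, letters A–R): lon ⌊178.82396/20⌋ = 8 → I; lat ⌊146.63013/10⌋ = 14 → O.
Square (2°×1°, digits 0–9): lon ⌊18.82396/2⌋ = 9; lat ⌊6.63013/1⌋ = 6.
Subsquare (5′×2.5′, letters a–x): lon ⌊0.82396/0.0833333⌋ = 9 → j; lat ⌊0.63013/0.0416667⌋ = 15 → p.
Extended square (30″×15″, digits 0–9): lon ⌊0.07396/0.00833333⌋ = 8; lat ⌊0.00513/0.00416667⌋ = 1.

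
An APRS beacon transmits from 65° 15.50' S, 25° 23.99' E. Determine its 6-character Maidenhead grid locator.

KC24qr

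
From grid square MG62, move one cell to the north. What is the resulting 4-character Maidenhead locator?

MG63

Latitude square 2; +1 → 3.
The longitude characters are unchanged.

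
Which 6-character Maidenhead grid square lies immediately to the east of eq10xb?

EQ20ab

Longitude subsquare x = 23; +1 → 24, wraps to 0 = a, carry into square.
Longitude square 1; +1 → 2.
The latitude characters are unchanged.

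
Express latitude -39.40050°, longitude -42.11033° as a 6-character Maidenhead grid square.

GF80wo

Offset from 180°W / 90°S: lon 137.8897°, lat 50.5995°.
Field: lon ⌊137.8897/20⌋ = 6 → G; lat ⌊50.5995/10⌋ = 5 → F.
Square: lon ⌊17.8897/2⌋ = 8; lat ⌊0.5995/1⌋ = 0.
Subsquare: lon ⌊1.8897/0.0833333⌋ = 22 → w; lat ⌊0.5995/0.0416667⌋ = 14 → o.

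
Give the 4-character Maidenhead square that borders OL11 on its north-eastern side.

OL22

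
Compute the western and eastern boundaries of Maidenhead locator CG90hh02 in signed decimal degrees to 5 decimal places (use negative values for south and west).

Field C=2, G=6: +2·20° lon, +6·10° lat → SW at lon -140°, lat -30°.
Square 9, 0: +9·2° lon, +0·1° lat → SW at lon -122°, lat -30°.
Subsquare h=7, h=7: +7·0.0833333° lon, +7·0.0416667° lat → SW at lon -121.417°, lat -29.7083°.
Extended square 0, 2: +0·0.00833333° lon, +2·0.00416667° lat → SW at lon -121.417°, lat -29.7°.
Cell spans 0.00833333° lon × 0.00416667° lat.
west -121.41667, east -121.40833.

-121.41667, -121.40833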